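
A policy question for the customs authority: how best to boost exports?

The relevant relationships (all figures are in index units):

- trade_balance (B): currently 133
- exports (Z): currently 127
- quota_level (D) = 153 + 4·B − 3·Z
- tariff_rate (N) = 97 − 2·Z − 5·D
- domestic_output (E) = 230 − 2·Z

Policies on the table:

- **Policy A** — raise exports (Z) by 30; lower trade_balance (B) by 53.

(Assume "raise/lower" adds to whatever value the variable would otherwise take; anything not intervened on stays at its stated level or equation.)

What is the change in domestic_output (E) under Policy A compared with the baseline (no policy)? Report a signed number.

Baseline:
  Z = 127
  E = 230 − 2·127 = -24
Policy A (Z + 30, B − 53):
  Z = 127 + 30 = 157
  E = 230 − 2·157 = -84
Change in E: -84 − (-24) = -60

-60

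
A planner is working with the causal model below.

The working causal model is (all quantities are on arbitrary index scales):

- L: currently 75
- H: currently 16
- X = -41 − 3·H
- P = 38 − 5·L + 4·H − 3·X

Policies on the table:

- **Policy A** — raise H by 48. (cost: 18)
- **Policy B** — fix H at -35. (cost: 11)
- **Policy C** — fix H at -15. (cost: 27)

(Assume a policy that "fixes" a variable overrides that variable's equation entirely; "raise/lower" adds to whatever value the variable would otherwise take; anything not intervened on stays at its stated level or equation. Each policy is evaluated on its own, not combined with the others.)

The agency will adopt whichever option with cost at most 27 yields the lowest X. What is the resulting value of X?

Policy A (H + 48):
  H = 16 + 48 = 64
  X = -41 − 3·64 = -233
Policy B (H := -35):
  H = -35
  X = -41 − 3·(-35) = 64
Policy C (H := -15):
  H = -15
  X = -41 − 3·(-15) = 4
Comparing — Policy A: X=-233, Policy B: X=64, Policy C: X=4. Lowest is -233 (Policy A).

-233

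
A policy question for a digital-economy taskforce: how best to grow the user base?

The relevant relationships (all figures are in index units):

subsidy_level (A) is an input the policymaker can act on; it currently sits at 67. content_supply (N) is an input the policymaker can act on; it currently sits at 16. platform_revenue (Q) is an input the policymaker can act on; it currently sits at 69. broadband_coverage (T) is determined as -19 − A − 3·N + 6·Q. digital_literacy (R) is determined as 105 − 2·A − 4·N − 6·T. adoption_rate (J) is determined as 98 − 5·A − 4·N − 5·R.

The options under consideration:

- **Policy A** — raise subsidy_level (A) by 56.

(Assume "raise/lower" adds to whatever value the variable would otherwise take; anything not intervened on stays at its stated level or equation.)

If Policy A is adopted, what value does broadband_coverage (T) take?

Policy A (A + 56):
  A = 67 + 56 = 123
  N = 16
  Q = 69
  T = -19 − 123 − 3·16 + 6·69 = 224

224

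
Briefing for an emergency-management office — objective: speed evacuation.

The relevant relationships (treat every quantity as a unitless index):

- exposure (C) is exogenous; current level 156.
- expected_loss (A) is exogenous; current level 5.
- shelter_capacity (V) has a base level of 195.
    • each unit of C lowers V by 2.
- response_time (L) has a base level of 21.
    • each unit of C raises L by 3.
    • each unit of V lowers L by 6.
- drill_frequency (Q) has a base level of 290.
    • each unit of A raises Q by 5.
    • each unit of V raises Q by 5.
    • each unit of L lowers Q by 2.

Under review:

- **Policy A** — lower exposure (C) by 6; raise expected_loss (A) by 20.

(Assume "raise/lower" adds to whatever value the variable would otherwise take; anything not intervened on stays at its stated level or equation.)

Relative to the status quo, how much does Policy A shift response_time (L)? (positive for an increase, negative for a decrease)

-90

Baseline:
  C = 156
  V = 195 − 2·156 = -117
  L = 21 + 3·156 − 6·(-117) = 1191
Policy A (C − 6, A + 20):
  C = 156 − 6 = 150
  V = 195 − 2·150 = -105
  L = 21 + 3·150 − 6·(-105) = 1101
Change in L: 1101 − 1191 = -90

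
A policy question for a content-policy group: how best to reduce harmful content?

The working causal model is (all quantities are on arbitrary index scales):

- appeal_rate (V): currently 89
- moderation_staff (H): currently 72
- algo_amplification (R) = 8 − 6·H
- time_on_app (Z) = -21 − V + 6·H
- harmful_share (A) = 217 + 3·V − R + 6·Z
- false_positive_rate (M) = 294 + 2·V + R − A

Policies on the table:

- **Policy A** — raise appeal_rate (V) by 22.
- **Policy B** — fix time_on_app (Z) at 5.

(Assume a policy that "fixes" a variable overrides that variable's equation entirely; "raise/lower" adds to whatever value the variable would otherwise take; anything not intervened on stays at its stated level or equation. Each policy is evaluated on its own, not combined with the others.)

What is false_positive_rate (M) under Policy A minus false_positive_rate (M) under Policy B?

Policy A (V + 22):
  V = 89 + 22 = 111
  H = 72
  R = 8 − 6·72 = -424
  Z = -21 − 111 + 6·72 = 300
  A = 217 + 3·111 − (-424) + 6·300 = 2774
  M = 294 + 2·111 + (-424) − 2774 = -2682
Policy B (Z := 5):
  V = 89
  H = 72
  R = 8 − 6·72 = -424
  Z = 5
  A = 217 + 3·89 − (-424) + 6·5 = 938
  M = 294 + 2·89 + (-424) − 938 = -890
M: -2682 − (-890) = -1792

-1792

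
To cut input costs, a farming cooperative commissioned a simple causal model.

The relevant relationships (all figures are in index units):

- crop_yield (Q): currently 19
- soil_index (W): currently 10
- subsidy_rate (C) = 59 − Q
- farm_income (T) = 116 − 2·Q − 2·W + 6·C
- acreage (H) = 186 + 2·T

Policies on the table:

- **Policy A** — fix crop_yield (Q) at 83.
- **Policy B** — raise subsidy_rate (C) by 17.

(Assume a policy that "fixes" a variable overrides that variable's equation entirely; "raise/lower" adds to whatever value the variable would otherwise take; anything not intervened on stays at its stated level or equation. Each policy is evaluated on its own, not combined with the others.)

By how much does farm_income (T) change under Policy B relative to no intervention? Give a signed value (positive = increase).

102

Baseline:
  Q = 19
  W = 10
  C = 59 − 19 = 40
  T = 116 − 2·19 − 2·10 + 6·40 = 298
Policy B (C + 17):
  Q = 19
  W = 10
  C = 59 − 19 (+17 from intervention) = 57
  T = 116 − 2·19 − 2·10 + 6·57 = 400
Change in T: 400 − 298 = 102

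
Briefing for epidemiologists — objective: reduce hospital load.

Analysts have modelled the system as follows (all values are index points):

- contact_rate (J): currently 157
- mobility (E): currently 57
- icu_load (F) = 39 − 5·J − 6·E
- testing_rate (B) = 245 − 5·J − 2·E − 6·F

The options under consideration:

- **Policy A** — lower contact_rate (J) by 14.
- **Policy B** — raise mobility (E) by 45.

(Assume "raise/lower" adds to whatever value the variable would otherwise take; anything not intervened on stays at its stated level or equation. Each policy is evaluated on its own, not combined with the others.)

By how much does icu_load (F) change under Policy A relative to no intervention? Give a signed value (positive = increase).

Baseline:
  J = 157
  E = 57
  F = 39 − 5·157 − 6·57 = -1088
Policy A (J − 14):
  J = 157 − 14 = 143
  E = 57
  F = 39 − 5·143 − 6·57 = -1018
Change in F: -1018 − (-1088) = 70

70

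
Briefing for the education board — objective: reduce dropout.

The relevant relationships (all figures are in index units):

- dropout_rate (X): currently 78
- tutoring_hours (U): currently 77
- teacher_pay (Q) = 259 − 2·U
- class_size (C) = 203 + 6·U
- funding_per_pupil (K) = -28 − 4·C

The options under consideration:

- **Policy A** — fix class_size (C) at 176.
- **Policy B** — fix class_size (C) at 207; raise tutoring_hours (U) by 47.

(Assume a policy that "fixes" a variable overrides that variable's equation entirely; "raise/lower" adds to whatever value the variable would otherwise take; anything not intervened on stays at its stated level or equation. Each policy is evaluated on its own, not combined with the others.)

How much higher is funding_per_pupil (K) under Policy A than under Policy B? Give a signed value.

124

Policy A (C := 176):
  U = 77
  C = 176
  K = -28 − 4·176 = -732
Policy B (C := 207, U + 47):
  U = 77 + 47 = 124
  C = 207
  K = -28 − 4·207 = -856
K: -732 − (-856) = 124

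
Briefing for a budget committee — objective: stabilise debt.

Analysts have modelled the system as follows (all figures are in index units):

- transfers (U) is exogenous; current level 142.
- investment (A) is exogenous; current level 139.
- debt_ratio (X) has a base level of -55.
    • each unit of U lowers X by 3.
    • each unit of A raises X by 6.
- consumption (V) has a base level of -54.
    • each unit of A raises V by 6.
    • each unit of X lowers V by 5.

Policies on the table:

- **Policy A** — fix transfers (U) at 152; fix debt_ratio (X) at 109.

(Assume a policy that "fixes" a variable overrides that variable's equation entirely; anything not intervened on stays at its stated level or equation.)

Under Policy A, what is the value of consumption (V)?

Policy A (U := 152, X := 109):
  U = 152
  A = 139
  X = 109
  V = -54 + 6·139 − 5·109 = 235

235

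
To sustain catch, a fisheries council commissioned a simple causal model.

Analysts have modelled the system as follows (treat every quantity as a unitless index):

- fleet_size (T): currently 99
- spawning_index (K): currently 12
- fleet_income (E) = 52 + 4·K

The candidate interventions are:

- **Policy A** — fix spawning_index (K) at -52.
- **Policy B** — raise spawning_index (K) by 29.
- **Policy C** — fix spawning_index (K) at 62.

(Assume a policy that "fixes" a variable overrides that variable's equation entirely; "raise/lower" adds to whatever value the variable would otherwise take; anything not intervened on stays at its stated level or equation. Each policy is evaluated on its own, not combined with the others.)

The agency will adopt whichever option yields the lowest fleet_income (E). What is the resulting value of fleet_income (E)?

Policy A (K := -52):
  K = -52
  E = 52 + 4·(-52) = -156
Policy B (K + 29):
  K = 12 + 29 = 41
  E = 52 + 4·41 = 216
Policy C (K := 62):
  K = 62
  E = 52 + 4·62 = 300
Comparing — Policy A: E=-156, Policy B: E=216, Policy C: E=300. Lowest is -156 (Policy A).

-156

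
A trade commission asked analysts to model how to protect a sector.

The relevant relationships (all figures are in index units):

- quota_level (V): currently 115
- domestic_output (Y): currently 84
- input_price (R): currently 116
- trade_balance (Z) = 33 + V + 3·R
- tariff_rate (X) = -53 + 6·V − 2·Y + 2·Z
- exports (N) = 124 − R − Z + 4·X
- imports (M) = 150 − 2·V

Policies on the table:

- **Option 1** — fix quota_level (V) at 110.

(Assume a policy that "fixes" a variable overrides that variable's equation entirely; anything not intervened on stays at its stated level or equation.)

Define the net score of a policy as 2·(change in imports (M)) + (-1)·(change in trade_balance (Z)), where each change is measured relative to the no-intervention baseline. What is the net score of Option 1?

25

Baseline:
  V = 115
  R = 116
  Z = 33 + 115 + 3·116 = 496
  M = 150 − 2·115 = -80
Option 1 (V := 110):
  V = 110
  R = 116
  Z = 33 + 110 + 3·116 = 491
  M = 150 − 2·110 = -70
ΔM = -70 − (-80) = 10; ΔZ = 491 − 496 = -5
Score = 2·10 + (-1)·(-5) = 25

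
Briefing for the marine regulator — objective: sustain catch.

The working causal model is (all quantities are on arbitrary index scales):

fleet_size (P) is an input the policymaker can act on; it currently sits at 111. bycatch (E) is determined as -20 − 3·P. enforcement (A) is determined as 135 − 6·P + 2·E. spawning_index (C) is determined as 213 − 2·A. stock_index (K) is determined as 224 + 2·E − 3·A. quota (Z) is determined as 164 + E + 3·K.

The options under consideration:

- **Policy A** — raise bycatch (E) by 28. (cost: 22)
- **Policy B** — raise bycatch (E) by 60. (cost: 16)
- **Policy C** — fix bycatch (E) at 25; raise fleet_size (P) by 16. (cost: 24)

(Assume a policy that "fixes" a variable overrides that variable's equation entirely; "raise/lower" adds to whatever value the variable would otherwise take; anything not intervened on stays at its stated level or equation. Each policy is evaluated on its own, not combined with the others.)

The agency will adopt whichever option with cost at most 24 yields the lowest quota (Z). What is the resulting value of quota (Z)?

Policy A (E + 28):
  P = 111
  E = -20 − 3·111 (+28 from intervention) = -325
  A = 135 − 6·111 + 2·(-325) = -1181
  K = 224 + 2·(-325) − 3·(-1181) = 3117
  Z = 164 + (-325) + 3·3117 = 9190
Policy B (E + 60):
  P = 111
  E = -20 − 3·111 (+60 from intervention) = -293
  A = 135 − 6·111 + 2·(-293) = -1117
  K = 224 + 2·(-293) − 3·(-1117) = 2989
  Z = 164 + (-293) + 3·2989 = 8838
Policy C (E := 25, P + 16):
  P = 111 + 16 = 127
  E = 25
  A = 135 − 6·127 + 2·25 = -577
  K = 224 + 2·25 − 3·(-577) = 2005
  Z = 164 + 25 + 3·2005 = 6204
Comparing — Policy A: Z=9190, Policy B: Z=8838, Policy C: Z=6204. Lowest is 6204 (Policy C).

6204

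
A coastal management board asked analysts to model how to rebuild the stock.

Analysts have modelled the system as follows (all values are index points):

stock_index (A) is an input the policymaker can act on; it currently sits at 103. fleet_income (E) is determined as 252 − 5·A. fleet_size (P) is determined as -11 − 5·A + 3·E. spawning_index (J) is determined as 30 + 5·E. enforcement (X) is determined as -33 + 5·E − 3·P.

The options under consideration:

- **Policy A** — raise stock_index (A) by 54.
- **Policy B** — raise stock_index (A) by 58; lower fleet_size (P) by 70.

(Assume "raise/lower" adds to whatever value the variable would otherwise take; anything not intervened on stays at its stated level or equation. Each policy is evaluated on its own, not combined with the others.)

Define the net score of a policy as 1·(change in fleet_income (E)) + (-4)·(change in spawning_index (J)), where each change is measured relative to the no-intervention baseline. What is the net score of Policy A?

5130

Baseline:
  A = 103
  E = 252 − 5·103 = -263
  J = 30 + 5·(-263) = -1285
Policy A (A + 54):
  A = 103 + 54 = 157
  E = 252 − 5·157 = -533
  J = 30 + 5·(-533) = -2635
ΔE = -533 − (-263) = -270; ΔJ = -2635 − (-1285) = -1350
Score = 1·(-270) + (-4)·(-1350) = 5130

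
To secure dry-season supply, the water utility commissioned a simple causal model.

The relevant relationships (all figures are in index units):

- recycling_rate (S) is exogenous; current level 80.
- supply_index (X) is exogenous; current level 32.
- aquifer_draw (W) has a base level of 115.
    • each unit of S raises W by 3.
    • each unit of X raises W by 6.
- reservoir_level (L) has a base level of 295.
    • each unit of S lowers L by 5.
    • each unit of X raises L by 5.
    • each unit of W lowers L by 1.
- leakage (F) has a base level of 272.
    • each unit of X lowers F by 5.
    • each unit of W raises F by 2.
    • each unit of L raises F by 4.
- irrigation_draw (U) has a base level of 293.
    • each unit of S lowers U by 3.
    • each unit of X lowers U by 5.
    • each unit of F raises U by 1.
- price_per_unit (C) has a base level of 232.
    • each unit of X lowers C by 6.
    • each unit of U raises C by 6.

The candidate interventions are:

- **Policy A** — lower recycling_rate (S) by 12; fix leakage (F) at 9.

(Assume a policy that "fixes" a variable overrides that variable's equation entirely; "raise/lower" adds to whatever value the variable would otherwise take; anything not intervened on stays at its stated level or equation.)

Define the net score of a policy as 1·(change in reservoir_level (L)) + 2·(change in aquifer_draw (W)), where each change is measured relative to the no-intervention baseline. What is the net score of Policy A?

Baseline:
  S = 80
  X = 32
  W = 115 + 3·80 + 6·32 = 547
  L = 295 − 5·80 + 5·32 − 547 = -492
Policy A (S − 12, F := 9):
  S = 80 − 12 = 68
  X = 32
  W = 115 + 3·68 + 6·32 = 511
  L = 295 − 5·68 + 5·32 − 511 = -396
ΔL = -396 − (-492) = 96; ΔW = 511 − 547 = -36
Score = 1·96 + 2·(-36) = 24

24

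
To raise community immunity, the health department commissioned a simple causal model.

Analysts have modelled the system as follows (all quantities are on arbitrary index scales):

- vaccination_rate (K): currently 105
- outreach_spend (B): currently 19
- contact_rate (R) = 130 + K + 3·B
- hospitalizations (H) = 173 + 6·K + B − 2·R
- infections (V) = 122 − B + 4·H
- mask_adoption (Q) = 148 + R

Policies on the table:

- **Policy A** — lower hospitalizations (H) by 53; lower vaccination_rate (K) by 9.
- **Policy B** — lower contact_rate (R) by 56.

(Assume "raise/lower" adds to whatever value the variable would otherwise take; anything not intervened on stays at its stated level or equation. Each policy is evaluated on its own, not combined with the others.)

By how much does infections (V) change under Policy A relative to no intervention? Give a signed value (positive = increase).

-356

Baseline:
  K = 105
  B = 19
  R = 130 + 105 + 3·19 = 292
  H = 173 + 6·105 + 19 − 2·292 = 238
  V = 122 − 19 + 4·238 = 1055
Policy A (H − 53, K − 9):
  K = 105 − 9 = 96
  B = 19
  R = 130 + 96 + 3·19 = 283
  H = 173 + 6·96 + 19 − 2·283 (−53 from intervention) = 149
  V = 122 − 19 + 4·149 = 699
Change in V: 699 − 1055 = -356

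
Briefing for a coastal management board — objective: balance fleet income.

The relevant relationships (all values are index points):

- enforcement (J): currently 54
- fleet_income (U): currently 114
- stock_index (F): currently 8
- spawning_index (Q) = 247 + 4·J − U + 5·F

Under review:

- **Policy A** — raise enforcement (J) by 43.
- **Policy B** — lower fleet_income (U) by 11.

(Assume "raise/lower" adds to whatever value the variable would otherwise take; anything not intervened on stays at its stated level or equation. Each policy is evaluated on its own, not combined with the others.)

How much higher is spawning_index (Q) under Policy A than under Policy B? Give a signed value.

Policy A (J + 43):
  J = 54 + 43 = 97
  U = 114
  F = 8
  Q = 247 + 4·97 − 114 + 5·8 = 561
Policy B (U − 11):
  J = 54
  U = 114 − 11 = 103
  F = 8
  Q = 247 + 4·54 − 103 + 5·8 = 400
Q: 561 − 400 = 161

161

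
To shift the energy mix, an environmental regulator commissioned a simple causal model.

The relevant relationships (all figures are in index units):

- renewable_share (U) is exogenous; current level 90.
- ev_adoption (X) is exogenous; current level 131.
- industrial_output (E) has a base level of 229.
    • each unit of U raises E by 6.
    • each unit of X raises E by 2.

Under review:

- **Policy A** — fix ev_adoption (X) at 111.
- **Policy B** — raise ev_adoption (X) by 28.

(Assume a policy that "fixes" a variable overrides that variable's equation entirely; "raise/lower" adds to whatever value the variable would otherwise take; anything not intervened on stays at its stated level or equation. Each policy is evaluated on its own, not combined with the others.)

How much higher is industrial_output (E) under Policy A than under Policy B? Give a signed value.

Policy A (X := 111):
  U = 90
  X = 111
  E = 229 + 6·90 + 2·111 = 991
Policy B (X + 28):
  U = 90
  X = 131 + 28 = 159
  E = 229 + 6·90 + 2·159 = 1087
E: 991 − 1087 = -96

-96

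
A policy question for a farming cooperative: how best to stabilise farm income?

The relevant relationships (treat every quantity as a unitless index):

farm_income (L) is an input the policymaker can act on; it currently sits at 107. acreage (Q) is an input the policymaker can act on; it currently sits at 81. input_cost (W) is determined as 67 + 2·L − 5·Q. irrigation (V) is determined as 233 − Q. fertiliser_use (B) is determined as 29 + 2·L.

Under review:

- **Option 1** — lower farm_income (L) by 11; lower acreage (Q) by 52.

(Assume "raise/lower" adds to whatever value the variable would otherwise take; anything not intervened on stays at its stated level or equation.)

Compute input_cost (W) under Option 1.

114

Option 1 (L − 11, Q − 52):
  L = 107 − 11 = 96
  Q = 81 − 52 = 29
  W = 67 + 2·96 − 5·29 = 114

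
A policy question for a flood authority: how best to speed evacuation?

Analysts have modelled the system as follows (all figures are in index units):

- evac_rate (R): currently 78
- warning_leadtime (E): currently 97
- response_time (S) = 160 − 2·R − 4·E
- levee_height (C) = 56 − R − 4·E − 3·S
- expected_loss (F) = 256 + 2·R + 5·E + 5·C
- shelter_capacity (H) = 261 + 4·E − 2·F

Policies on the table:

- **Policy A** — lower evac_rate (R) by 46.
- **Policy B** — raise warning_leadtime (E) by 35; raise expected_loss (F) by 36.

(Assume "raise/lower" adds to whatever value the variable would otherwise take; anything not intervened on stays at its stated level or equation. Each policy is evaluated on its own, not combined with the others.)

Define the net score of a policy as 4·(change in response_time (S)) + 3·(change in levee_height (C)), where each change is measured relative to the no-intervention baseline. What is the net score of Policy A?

-322

Baseline:
  R = 78
  E = 97
  S = 160 − 2·78 − 4·97 = -384
  C = 56 − 78 − 4·97 − 3·(-384) = 742
Policy A (R − 46):
  R = 78 − 46 = 32
  E = 97
  S = 160 − 2·32 − 4·97 = -292
  C = 56 − 32 − 4·97 − 3·(-292) = 512
ΔS = -292 − (-384) = 92; ΔC = 512 − 742 = -230
Score = 4·92 + 3·(-230) = -322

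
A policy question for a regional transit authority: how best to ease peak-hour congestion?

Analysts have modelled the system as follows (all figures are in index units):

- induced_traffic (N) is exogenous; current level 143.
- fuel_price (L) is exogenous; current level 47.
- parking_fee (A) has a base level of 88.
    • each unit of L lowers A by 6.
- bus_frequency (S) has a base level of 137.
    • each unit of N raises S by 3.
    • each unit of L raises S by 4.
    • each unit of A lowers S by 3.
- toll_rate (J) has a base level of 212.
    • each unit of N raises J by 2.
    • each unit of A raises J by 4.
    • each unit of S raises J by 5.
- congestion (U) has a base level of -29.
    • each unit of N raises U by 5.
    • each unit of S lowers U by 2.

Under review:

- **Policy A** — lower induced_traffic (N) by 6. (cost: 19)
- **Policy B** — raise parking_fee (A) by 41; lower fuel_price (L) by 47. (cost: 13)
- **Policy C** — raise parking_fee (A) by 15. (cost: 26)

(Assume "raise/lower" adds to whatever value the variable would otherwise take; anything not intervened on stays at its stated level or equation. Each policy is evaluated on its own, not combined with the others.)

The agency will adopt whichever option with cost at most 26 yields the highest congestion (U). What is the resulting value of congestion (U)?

Policy A (N − 6):
  N = 143 − 6 = 137
  L = 47
  A = 88 − 6·47 = -194
  S = 137 + 3·137 + 4·47 − 3·(-194) = 1318
  U = -29 + 5·137 − 2·1318 = -1980
Policy B (A + 41, L − 47):
  N = 143
  L = 47 − 47 = 0
  A = 88 − 6·0 (+41 from intervention) = 129
  S = 137 + 3·143 + 4·0 − 3·129 = 179
  U = -29 + 5·143 − 2·179 = 328
Policy C (A + 15):
  N = 143
  L = 47
  A = 88 − 6·47 (+15 from intervention) = -179
  S = 137 + 3·143 + 4·47 − 3·(-179) = 1291
  U = -29 + 5·143 − 2·1291 = -1896
Comparing — Policy A: U=-1980, Policy B: U=328, Policy C: U=-1896. Highest is 328 (Policy B).

328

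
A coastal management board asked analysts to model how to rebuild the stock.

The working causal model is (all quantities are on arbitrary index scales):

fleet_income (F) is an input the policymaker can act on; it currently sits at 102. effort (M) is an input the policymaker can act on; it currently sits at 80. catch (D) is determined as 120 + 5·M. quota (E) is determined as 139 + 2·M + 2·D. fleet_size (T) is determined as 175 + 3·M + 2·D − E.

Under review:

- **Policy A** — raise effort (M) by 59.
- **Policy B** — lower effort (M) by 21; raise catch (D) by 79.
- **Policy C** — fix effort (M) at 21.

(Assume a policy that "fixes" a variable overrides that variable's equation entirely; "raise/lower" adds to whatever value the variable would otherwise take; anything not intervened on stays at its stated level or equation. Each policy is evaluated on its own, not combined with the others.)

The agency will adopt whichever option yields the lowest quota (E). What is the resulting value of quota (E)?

Policy A (M + 59):
  M = 80 + 59 = 139
  D = 120 + 5·139 = 815
  E = 139 + 2·139 + 2·815 = 2047
Policy B (M − 21, D + 79):
  M = 80 − 21 = 59
  D = 120 + 5·59 (+79 from intervention) = 494
  E = 139 + 2·59 + 2·494 = 1245
Policy C (M := 21):
  M = 21
  D = 120 + 5·21 = 225
  E = 139 + 2·21 + 2·225 = 631
Comparing — Policy A: E=2047, Policy B: E=1245, Policy C: E=631. Lowest is 631 (Policy C).

631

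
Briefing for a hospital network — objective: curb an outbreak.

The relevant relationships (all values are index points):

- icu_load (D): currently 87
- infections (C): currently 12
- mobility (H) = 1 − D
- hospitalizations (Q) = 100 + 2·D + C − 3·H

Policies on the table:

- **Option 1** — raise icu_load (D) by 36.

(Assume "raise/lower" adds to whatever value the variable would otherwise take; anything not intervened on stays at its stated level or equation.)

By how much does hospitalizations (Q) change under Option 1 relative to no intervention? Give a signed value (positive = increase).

Baseline:
  D = 87
  C = 12
  H = 1 − 87 = -86
  Q = 100 + 2·87 + 12 − 3·(-86) = 544
Option 1 (D + 36):
  D = 87 + 36 = 123
  C = 12
  H = 1 − 123 = -122
  Q = 100 + 2·123 + 12 − 3·(-122) = 724
Change in Q: 724 − 544 = 180

180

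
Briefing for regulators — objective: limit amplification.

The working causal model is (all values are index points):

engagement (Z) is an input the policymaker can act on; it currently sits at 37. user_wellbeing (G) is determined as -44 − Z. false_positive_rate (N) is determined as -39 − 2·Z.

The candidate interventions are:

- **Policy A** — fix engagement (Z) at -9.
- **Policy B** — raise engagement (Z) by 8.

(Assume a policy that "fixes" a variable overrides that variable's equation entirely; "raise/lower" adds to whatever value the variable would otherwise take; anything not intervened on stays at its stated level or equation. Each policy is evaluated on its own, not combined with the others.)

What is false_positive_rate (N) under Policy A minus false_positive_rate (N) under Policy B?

Policy A (Z := -9):
  Z = -9
  N = -39 − 2·(-9) = -21
Policy B (Z + 8):
  Z = 37 + 8 = 45
  N = -39 − 2·45 = -129
N: -21 − (-129) = 108

108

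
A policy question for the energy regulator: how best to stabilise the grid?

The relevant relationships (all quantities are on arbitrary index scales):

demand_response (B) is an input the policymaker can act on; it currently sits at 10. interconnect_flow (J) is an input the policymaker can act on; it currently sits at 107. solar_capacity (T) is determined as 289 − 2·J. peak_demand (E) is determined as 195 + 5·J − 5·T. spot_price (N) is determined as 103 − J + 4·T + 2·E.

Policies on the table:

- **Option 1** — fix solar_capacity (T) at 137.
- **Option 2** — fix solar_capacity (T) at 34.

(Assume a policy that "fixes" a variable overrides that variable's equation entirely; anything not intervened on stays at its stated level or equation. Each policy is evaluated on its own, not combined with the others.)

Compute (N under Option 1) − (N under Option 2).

-618

Option 1 (T := 137):
  J = 107
  T = 137
  E = 195 + 5·107 − 5·137 = 45
  N = 103 − 107 + 4·137 + 2·45 = 634
Option 2 (T := 34):
  J = 107
  T = 34
  E = 195 + 5·107 − 5·34 = 560
  N = 103 − 107 + 4·34 + 2·560 = 1252
N: 634 − 1252 = -618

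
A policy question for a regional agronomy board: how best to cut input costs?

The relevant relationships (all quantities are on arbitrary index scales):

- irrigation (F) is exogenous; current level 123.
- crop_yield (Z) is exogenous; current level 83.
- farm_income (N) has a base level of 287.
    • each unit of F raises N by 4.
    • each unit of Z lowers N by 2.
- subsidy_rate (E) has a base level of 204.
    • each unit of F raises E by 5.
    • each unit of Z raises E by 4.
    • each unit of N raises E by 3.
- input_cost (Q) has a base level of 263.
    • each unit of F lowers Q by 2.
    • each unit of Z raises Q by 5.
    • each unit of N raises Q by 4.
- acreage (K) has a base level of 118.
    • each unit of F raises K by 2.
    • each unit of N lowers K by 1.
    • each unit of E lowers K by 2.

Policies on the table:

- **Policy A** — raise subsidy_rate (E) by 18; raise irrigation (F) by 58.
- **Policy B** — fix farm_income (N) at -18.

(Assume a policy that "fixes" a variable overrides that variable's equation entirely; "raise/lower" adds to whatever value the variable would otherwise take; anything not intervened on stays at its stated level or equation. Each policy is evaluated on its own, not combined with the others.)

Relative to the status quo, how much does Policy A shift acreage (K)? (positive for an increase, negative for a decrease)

Baseline:
  F = 123
  Z = 83
  N = 287 + 4·123 − 2·83 = 613
  E = 204 + 5·123 + 4·83 + 3·613 = 2990
  K = 118 + 2·123 − 613 − 2·2990 = -6229
Policy A (E + 18, F + 58):
  F = 123 + 58 = 181
  Z = 83
  N = 287 + 4·181 − 2·83 = 845
  E = 204 + 5·181 + 4·83 + 3·845 (+18 from intervention) = 3994
  K = 118 + 2·181 − 845 − 2·3994 = -8353
Change in K: -8353 − (-6229) = -2124

-2124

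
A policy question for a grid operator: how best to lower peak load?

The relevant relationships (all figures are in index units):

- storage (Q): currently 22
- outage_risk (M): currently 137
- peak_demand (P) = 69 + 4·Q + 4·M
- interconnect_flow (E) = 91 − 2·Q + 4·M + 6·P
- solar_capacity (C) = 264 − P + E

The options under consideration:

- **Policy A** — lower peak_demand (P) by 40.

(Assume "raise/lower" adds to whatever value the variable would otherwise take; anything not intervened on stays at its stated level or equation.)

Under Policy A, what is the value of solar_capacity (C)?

Policy A (P − 40):
  Q = 22
  M = 137
  P = 69 + 4·22 + 4·137 (−40 from intervention) = 665
  E = 91 − 2·22 + 4·137 + 6·665 = 4585
  C = 264 − 665 + 4585 = 4184

4184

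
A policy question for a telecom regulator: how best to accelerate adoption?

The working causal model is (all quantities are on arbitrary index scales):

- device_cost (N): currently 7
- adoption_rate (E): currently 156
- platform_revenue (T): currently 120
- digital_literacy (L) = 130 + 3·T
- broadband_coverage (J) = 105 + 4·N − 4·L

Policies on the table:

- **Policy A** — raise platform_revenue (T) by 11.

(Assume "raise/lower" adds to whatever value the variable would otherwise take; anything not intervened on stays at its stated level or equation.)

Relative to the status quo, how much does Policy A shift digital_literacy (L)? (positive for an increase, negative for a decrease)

Baseline:
  T = 120
  L = 130 + 3·120 = 490
Policy A (T + 11):
  T = 120 + 11 = 131
  L = 130 + 3·131 = 523
Change in L: 523 − 490 = 33

33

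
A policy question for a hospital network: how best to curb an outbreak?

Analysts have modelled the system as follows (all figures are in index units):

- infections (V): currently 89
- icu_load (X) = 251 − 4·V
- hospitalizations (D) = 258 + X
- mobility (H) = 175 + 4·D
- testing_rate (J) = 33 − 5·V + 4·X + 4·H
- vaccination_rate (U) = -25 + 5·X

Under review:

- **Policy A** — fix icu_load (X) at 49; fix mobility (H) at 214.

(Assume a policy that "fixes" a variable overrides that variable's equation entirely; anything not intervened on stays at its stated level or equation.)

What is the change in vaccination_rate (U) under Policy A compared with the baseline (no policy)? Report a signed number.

Baseline:
  V = 89
  X = 251 − 4·89 = -105
  U = -25 + 5·(-105) = -550
Policy A (X := 49, H := 214):
  V = 89
  X = 49
  U = -25 + 5·49 = 220
Change in U: 220 − (-550) = 770

770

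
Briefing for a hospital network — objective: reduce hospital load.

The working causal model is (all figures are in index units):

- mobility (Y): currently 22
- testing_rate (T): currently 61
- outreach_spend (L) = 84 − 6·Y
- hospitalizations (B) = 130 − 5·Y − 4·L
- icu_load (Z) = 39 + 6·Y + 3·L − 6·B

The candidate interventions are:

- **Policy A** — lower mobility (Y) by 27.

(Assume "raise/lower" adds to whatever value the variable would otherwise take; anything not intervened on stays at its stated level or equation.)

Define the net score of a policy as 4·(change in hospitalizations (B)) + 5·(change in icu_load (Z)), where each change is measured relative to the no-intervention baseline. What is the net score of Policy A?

14958

Baseline:
  Y = 22
  L = 84 − 6·22 = -48
  B = 130 − 5·22 − 4·(-48) = 212
  Z = 39 + 6·22 + 3·(-48) − 6·212 = -1245
Policy A (Y − 27):
  Y = 22 − 27 = -5
  L = 84 − 6·(-5) = 114
  B = 130 − 5·(-5) − 4·114 = -301
  Z = 39 + 6·(-5) + 3·114 − 6·(-301) = 2157
ΔB = -301 − 212 = -513; ΔZ = 2157 − (-1245) = 3402
Score = 4·(-513) + 5·3402 = 14958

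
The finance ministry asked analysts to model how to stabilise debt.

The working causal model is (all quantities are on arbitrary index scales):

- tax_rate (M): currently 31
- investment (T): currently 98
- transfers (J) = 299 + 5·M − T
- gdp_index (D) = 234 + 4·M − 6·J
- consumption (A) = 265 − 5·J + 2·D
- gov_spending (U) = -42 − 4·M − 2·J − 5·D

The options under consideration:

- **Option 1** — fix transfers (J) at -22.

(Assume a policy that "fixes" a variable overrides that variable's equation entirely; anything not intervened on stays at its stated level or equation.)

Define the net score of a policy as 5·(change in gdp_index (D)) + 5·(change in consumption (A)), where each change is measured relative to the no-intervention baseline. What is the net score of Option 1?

Baseline:
  M = 31
  T = 98
  J = 299 + 5·31 − 98 = 356
  D = 234 + 4·31 − 6·356 = -1778
  A = 265 − 5·356 + 2·(-1778) = -5071
Option 1 (J := -22):
  M = 31
  T = 98
  J = -22
  D = 234 + 4·31 − 6·(-22) = 490
  A = 265 − 5·(-22) + 2·490 = 1355
ΔD = 490 − (-1778) = 2268; ΔA = 1355 − (-5071) = 6426
Score = 5·2268 + 5·6426 = 43470

43470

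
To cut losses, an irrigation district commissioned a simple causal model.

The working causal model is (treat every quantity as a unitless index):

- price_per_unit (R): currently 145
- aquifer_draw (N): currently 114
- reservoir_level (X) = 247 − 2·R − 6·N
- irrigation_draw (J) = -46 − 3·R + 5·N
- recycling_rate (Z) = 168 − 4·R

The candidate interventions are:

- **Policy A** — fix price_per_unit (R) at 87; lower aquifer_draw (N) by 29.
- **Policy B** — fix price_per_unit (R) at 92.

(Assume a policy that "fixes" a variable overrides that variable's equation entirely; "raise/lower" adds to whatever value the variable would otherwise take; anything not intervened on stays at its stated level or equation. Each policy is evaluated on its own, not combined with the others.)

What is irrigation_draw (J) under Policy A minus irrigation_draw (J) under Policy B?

Policy A (R := 87, N − 29):
  R = 87
  N = 114 − 29 = 85
  J = -46 − 3·87 + 5·85 = 118
Policy B (R := 92):
  R = 92
  N = 114
  J = -46 − 3·92 + 5·114 = 248
J: 118 − 248 = -130

-130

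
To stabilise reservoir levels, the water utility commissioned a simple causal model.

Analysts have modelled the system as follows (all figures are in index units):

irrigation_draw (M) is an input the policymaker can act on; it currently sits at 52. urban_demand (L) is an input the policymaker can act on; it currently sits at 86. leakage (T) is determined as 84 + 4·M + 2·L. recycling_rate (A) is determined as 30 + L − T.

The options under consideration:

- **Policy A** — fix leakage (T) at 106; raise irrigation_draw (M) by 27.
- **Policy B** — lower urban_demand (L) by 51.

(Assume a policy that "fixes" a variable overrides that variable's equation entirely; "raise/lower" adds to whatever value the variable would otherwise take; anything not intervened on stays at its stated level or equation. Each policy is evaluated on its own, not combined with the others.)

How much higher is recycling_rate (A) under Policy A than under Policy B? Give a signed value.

Policy A (T := 106, M + 27):
  M = 52 + 27 = 79
  L = 86
  T = 106
  A = 30 + 86 − 106 = 10
Policy B (L − 51):
  M = 52
  L = 86 − 51 = 35
  T = 84 + 4·52 + 2·35 = 362
  A = 30 + 35 − 362 = -297
A: 10 − (-297) = 307

307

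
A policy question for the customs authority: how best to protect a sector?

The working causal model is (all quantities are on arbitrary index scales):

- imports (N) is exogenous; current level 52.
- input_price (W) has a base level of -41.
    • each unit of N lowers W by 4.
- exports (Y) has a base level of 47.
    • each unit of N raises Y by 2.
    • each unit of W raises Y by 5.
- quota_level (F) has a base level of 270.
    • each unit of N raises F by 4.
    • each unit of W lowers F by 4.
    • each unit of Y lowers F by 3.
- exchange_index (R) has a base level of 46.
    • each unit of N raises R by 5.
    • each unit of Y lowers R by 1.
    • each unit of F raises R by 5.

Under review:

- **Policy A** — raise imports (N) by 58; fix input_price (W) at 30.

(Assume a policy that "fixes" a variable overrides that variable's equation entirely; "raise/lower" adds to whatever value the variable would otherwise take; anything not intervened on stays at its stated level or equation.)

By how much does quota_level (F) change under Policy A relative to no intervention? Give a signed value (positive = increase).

Baseline:
  N = 52
  W = -41 − 4·52 = -249
  Y = 47 + 2·52 + 5·(-249) = -1094
  F = 270 + 4·52 − 4·(-249) − 3·(-1094) = 4756
Policy A (N + 58, W := 30):
  N = 52 + 58 = 110
  W = 30
  Y = 47 + 2·110 + 5·30 = 417
  F = 270 + 4·110 − 4·30 − 3·417 = -661
Change in F: -661 − 4756 = -5417

-5417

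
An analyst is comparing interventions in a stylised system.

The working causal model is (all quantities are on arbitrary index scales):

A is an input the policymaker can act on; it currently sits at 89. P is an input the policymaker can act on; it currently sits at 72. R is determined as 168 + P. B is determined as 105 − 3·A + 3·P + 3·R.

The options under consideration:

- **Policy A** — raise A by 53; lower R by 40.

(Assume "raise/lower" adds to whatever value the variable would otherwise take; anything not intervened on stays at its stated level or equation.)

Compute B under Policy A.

495

Policy A (A + 53, R − 40):
  A = 89 + 53 = 142
  P = 72
  R = 168 + 72 (−40 from intervention) = 200
  B = 105 − 3·142 + 3·72 + 3·200 = 495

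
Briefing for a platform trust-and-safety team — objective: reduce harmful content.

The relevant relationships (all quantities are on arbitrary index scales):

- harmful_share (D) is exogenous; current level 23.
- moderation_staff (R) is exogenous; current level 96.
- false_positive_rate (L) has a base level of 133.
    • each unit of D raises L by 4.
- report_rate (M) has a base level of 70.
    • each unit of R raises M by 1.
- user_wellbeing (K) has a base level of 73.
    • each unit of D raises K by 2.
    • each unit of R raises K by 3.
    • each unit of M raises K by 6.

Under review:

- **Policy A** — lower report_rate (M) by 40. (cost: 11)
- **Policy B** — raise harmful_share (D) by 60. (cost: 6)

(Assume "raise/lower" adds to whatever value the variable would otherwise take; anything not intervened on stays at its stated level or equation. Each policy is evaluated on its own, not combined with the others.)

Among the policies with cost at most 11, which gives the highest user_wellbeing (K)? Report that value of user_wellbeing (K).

1523

Policy A (M − 40):
  D = 23
  R = 96
  M = 70 + 96 (−40 from intervention) = 126
  K = 73 + 2·23 + 3·96 + 6·126 = 1163
Policy B (D + 60):
  D = 23 + 60 = 83
  R = 96
  M = 70 + 96 = 166
  K = 73 + 2·83 + 3·96 + 6·166 = 1523
Comparing — Policy A: K=1163, Policy B: K=1523. Highest is 1523 (Policy B).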